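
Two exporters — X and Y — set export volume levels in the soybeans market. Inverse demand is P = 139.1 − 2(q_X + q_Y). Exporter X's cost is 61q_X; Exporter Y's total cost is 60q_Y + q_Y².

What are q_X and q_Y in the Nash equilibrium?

Exporter X's profit: π = q_X(139.1 − 2(q_X + q_Y)) − 61q_X.
∂π/∂q_X = 78.1 − 4q_X − 2q_Y = 0, so q_X = 19.525 − 0.5q_Y.
For Y: ∂π/∂q_Y = 79.1 − 6q_Y − 2q_X = 0 ⇒ q_Y = 791/60 − (1/3)q_X.
Solving the two reaction functions simultaneously: (1 − (−0.5)(−1/3))q_X = 19.525 − 0.5·(791/60), so (5/6)q_X = 194/15 and q_X = 15.52.
Then q_Y = 791/60 − (1/3)·15.52 = 8.01.

15.52, 8.01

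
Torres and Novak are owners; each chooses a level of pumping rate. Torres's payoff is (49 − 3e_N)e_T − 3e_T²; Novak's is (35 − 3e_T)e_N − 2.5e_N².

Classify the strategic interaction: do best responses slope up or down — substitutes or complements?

Expanding Torres's payoff: 49e_T − 3e_Ne_T − 3e_T².
∂π/∂e_T = 49 − 3e_N − 6e_T = 0, so e_T = 49/6 − 0.5e_N.
The best-response slope de_T/de_N = −0.5 < 0: the reaction function is downward-sloping, so the choices are strategic substitutes.

strategic substitutes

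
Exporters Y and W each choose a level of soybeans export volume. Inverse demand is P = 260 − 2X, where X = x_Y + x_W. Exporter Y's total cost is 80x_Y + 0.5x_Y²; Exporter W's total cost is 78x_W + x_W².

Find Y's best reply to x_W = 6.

Exporter Y's profit: π = x_Y(260 − 2(x_Y + x_W)) − 80x_Y − 0.5x_Y².
∂π/∂x_Y = 180 − 5x_Y − 2x_W = 0, so x_Y = 36 − 0.4x_W.
At x_W = 6: x_Y = 36 − 0.4·6 = 33.6.

33.6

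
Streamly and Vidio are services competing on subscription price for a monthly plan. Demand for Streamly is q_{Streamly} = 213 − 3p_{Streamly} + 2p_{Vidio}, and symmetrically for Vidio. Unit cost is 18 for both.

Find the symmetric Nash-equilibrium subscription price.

Streamly's profit: π = (p_{Streamly} − 18)(213 − 3p_{Streamly} + 2p_{Vidio}).
∂π/∂p_{Streamly} = 267 − 6p_{Streamly} + 2p_{Vidio} = 0 ⇒ p_{Streamly} = 44.5 + (1/3)p_{Vidio}.
By symmetry p_{Vidio} = p_{Streamly}; substituting into the reaction function, (2/3)p_{Streamly} = 44.5 and p_{Streamly} = 66.75.

66.75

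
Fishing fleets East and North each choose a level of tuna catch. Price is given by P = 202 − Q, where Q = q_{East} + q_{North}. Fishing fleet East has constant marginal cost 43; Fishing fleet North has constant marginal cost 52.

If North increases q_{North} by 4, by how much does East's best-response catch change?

-2

Fishing fleet East's profit: π = q_{East}(202 − (q_{East} + q_{North})) − 43q_{East}.
∂π/∂q_{East} = 159 − 2q_{East} − q_{North} = 0, so q_{East} = 79.5 − 0.5q_{North}.
The reaction-function slope is −0.5, so a 4-unit rise in q_{North} moves q_{East} by −0.5 × 4 = −2. East's best response falls — the actions are strategic substitutes.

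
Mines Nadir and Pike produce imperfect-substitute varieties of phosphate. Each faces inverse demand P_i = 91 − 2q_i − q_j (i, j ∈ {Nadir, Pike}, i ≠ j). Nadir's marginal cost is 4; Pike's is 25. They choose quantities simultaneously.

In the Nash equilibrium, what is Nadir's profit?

706.88

Mine Nadir's profit: π = q_{Nadir}(91 − 2q_{Nadir} − q_{Pike}) − 4q_{Nadir}.
∂π/∂q_{Nadir} = 87 − 4q_{Nadir} − q_{Pike} = 0 ⇒ q_{Nadir} = 21.75 − 0.25q_{Pike}.
Similarly q_{Pike} = 16.5 − 0.25q_{Nadir}.
Plugging q_{Pike} into Nadir's best response: q_{Nadir} = 21.75 − 0.25(16.5 − 0.25q_{Nadir}) ⇒ 0.9375q_{Nadir} = 17.625, so q_{Nadir} = 18.8.
Then q_{Pike} = 16.5 − 0.25·18.8 = 11.8.
P_{Nadir} = 91 − 2·18.8 − 11.8 = 41.6.
Profit = (41.6 − 4)·18.8 = 706.88.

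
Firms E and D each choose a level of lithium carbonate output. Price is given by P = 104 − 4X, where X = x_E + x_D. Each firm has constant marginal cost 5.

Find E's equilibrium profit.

272.25

Firm E's profit: π = x_E(104 − 4(x_E + x_D)) − 5x_E.
∂π/∂x_E = 99 − 8x_E − 4x_D = 0, so x_E = 12.375 − 0.5x_D.
By symmetry x_D = x_E; substituting into the reaction function, 1.5x_E = 12.375 and x_E = 8.25.
Price P = 104 − 4·16.5 = 38.
E's profit: (38 − 5)·8.25 = 272.25.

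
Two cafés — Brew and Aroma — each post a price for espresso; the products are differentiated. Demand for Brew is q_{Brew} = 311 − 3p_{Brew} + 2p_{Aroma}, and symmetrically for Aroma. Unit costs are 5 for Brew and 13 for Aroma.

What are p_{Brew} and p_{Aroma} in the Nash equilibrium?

Brew's profit: π = (p_{Brew} − 5)(311 − 3p_{Brew} + 2p_{Aroma}).
∂π/∂p_{Brew} = 326 − 6p_{Brew} + 2p_{Aroma} = 0 ⇒ p_{Brew} = 163/3 + (1/3)p_{Aroma}.
Similarly p_{Aroma} = 175/3 + (1/3)p_{Brew}.
Substituting the second reaction function into the first: p_{Brew} = 163/3 + (1/3)(175/3 + (1/3)p_{Brew}), which gives (8/9)p_{Brew} = 664/9 ⇒ p_{Brew} = 83.
Then p_{Aroma} = 175/3 + (1/3)·83 = 86.

83, 86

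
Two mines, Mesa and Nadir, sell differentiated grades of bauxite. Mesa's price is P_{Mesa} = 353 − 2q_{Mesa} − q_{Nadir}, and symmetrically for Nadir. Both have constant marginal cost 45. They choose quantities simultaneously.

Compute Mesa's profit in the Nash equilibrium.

7589.12

Mine Mesa's profit: π = q_{Mesa}(353 − 2q_{Mesa} − q_{Nadir}) − 45q_{Mesa}.
∂π/∂q_{Mesa} = 308 − 4q_{Mesa} − q_{Nadir} = 0 ⇒ q_{Mesa} = 77 − 0.25q_{Nadir}.
The game is symmetric, so in equilibrium q_{Nadir} = q_{Mesa}: the reaction function gives 1.25q_{Mesa} = 77, hence q_{Mesa} = 61.6.
P_{Mesa} = 353 − 2·61.6 − 61.6 = 168.2.
Profit = (168.2 − 45)·61.6 = 7589.12.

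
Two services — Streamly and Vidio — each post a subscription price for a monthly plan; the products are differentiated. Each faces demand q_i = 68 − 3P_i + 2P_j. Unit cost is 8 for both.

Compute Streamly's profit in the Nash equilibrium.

675

Streamly's profit: π = (P_{Streamly} − 8)(68 − 3P_{Streamly} + 2P_{Vidio}).
∂π/∂P_{Streamly} = 92 − 6P_{Streamly} + 2P_{Vidio} = 0 ⇒ P_{Streamly} = 46/3 + (1/3)P_{Vidio}.
Setting P_{Streamly} = P_{Vidio} in the reaction function: P_{Streamly} = 46/3 + (1/3)P_{Streamly}, so P_{Streamly} = (46/3) / (2/3) = 23.
q_{Streamly} = 68 − 3·23 + 2·23 = 45.
Profit = (23 − 8)·45 = 675.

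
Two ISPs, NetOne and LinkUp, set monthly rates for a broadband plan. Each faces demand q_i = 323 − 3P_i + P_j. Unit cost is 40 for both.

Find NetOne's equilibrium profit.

7085.88

NetOne's profit: π = (P_{NetOne} − 40)(323 − 3P_{NetOne} + P_{LinkUp}).
∂π/∂P_{NetOne} = 443 − 6P_{NetOne} + P_{LinkUp} = 0 ⇒ P_{NetOne} = 443/6 + (1/6)P_{LinkUp}.
Setting P_{NetOne} = P_{LinkUp} in the reaction function: P_{NetOne} = 443/6 + (1/6)P_{NetOne}, so P_{NetOne} = (443/6) / (5/6) = 88.6.
q_{NetOne} = 323 − 3·88.6 + 88.6 = 145.8.
Profit = (88.6 − 40)·145.8 = 7085.88.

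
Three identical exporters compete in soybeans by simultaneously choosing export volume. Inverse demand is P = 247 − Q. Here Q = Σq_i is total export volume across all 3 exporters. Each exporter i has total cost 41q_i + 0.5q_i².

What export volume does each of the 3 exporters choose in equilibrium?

A representative exporter's profit is π_i = q_i(247 − Q) − 41q_i − 0.5q_i², with Q = q_i + Σ_{j≠i} q_j.
First-order condition: 206 − 3q_i − Σ_{j≠i} q_j = 0.
With identical exporters, set every q_j = q: then 206 − 3q − 2q = 0, i.e. q = 206/5 = 41.2.

41.2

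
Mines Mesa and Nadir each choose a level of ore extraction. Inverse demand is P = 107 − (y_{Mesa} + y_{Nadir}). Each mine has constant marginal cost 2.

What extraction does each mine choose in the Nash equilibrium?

35

Mine Mesa's profit: π = y_{Mesa}(107 − (y_{Mesa} + y_{Nadir})) − 2y_{Mesa}.
∂π/∂y_{Mesa} = 105 − 2y_{Mesa} − y_{Nadir} = 0, so y_{Mesa} = 52.5 − 0.5y_{Nadir}.
By symmetry y_{Nadir} = y_{Mesa}; substituting into the reaction function, 1.5y_{Mesa} = 52.5 and y_{Mesa} = 35.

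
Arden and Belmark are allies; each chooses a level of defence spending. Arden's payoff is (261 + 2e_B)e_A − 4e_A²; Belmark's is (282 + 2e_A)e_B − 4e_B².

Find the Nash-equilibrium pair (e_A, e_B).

Expanding Arden's payoff: 261e_A + 2e_Be_A − 4e_A².
∂π/∂e_A = 261 + 2e_B − 8e_A = 0, so e_A = 32.625 + 0.25e_B.
Likewise for Belmark: e_B = 35.25 + 0.25e_A.
Solving the two reaction functions simultaneously: (1 − (0.25)(0.25))e_A = 32.625 + 0.25·35.25, so 0.9375e_A = 41.4375 and e_A = 44.2.
Then e_B = 35.25 + 0.25·44.2 = 46.3.

44.2, 46.3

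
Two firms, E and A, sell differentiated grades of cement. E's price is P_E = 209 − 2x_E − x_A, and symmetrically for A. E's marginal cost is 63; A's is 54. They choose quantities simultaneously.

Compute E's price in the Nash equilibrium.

120.2

Firm E's profit: π = x_E(209 − 2x_E − x_A) − 63x_E.
∂π/∂x_E = 146 − 4x_E − x_A = 0 ⇒ x_E = 36.5 − 0.25x_A.
Similarly x_A = 38.75 − 0.25x_E.
Solving the two reaction functions simultaneously: (1 − (−0.25)(−0.25))x_E = 36.5 − 0.25·38.75, so 0.9375x_E = 26.8125 and x_E = 28.6.
Then x_A = 38.75 − 0.25·28.6 = 31.6.
P_E = 209 − 2·28.6 − 31.6 = 120.2.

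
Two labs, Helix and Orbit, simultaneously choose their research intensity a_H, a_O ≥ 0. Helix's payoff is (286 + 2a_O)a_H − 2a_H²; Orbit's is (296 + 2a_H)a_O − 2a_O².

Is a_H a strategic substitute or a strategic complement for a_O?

Expanding Helix's payoff: 286a_H + 2a_Oa_H − 2a_H².
∂π/∂a_H = 286 + 2a_O − 4a_H = 0, so a_H = 71.5 + 0.5a_O.
The best-response slope da_H/da_O = 0.5 > 0: the reaction function is upward-sloping, so the choices are strategic complements.

strategic complements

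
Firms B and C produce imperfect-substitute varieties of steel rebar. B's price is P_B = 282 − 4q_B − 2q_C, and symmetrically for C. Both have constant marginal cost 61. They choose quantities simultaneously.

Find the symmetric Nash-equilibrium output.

Firm B's profit: π = q_B(282 − 4q_B − 2q_C) − 61q_B.
∂π/∂q_B = 221 − 8q_B − 2q_C = 0 ⇒ q_B = 27.625 − 0.25q_C.
By symmetry q_C = q_B; substituting into the reaction function, 1.25q_B = 27.625 and q_B = 22.1.

22.1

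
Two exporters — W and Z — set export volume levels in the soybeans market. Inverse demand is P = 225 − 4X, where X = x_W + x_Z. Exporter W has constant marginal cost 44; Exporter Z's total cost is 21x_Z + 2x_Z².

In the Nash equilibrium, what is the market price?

111.8

Exporter W's profit: π = x_W(225 − 4(x_W + x_Z)) − 44x_W.
∂π/∂x_W = 181 − 8x_W − 4x_Z = 0, so x_W = 22.625 − 0.5x_Z.
For Z: ∂π/∂x_Z = 204 − 12x_Z − 4x_W = 0 ⇒ x_Z = 17 − (1/3)x_W.
Solving the two reaction functions simultaneously: (1 − (−0.5)(−1/3))x_W = 22.625 − 0.5·17, so (5/6)x_W = 14.125 and x_W = 16.95.
Then x_Z = 17 − (1/3)·16.95 = 11.35.
Equilibrium price: P = 225 − 4·28.3 = 111.8.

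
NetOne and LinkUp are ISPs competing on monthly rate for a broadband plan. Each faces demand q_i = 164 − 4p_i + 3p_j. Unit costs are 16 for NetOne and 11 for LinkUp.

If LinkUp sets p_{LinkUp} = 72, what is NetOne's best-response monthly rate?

55.5

NetOne's profit: π = (p_{NetOne} − 16)(164 − 4p_{NetOne} + 3p_{LinkUp}).
∂π/∂p_{NetOne} = 228 − 8p_{NetOne} + 3p_{LinkUp} = 0 ⇒ p_{NetOne} = 28.5 + 0.375p_{LinkUp}.
At p_{LinkUp} = 72: p_{NetOne} = 28.5 + 0.375·72 = 55.5.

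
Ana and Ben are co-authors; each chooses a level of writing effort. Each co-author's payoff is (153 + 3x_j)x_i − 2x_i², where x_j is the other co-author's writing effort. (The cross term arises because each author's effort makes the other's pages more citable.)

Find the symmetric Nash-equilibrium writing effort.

Ana's payoff is (153 + 3x_B)x_A − 2x_A².
∂π/∂x_A = 153 + 3x_B − 4x_A = 0, so x_A = 38.25 + 0.75x_B.
The game is symmetric, so in equilibrium x_B = x_A: the reaction function gives 0.25x_A = 38.25, hence x_A = 153.

153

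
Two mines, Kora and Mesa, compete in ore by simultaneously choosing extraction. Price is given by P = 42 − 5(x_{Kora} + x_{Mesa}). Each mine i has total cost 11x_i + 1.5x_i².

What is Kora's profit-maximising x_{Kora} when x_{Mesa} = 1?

2

Mine Kora's profit: π = x_{Kora}(42 − 5(x_{Kora} + x_{Mesa})) − 11x_{Kora} − 1.5x_{Kora}².
∂π/∂x_{Kora} = 31 − 13x_{Kora} − 5x_{Mesa} = 0, so x_{Kora} = 31/13 − (5/13)x_{Mesa}.
At x_{Mesa} = 1: x_{Kora} = 31/13 − (5/13)·1 = 2.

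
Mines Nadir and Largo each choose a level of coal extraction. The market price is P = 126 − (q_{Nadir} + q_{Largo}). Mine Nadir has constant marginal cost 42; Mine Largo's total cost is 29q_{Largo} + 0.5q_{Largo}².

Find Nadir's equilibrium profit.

Mine Nadir's profit: π = q_{Nadir}(126 − (q_{Nadir} + q_{Largo})) − 42q_{Nadir}.
∂π/∂q_{Nadir} = 84 − 2q_{Nadir} − q_{Largo} = 0, so q_{Nadir} = 42 − 0.5q_{Largo}.
For Largo: ∂π/∂q_{Largo} = 97 − 3q_{Largo} − q_{Nadir} = 0 ⇒ q_{Largo} = 97/3 − (1/3)q_{Nadir}.
Substituting the second reaction function into the first: q_{Nadir} = 42 − 0.5(97/3 − (1/3)q_{Nadir}), which gives (5/6)q_{Nadir} = 155/6 ⇒ q_{Nadir} = 31.
Then q_{Largo} = 97/3 − (1/3)·31 = 22.
Price P = 126 − 53 = 73.
Nadir's profit: (73 − 42)·31 = 961.

961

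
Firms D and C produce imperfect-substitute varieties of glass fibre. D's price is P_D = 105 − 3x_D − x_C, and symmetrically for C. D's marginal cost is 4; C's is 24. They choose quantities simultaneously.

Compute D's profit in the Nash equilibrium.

Firm D's profit: π = x_D(105 − 3x_D − x_C) − 4x_D.
∂π/∂x_D = 101 − 6x_D − x_C = 0 ⇒ x_D = 101/6 − (1/6)x_C.
Similarly x_C = 13.5 − (1/6)x_D.
Substituting the second reaction function into the first: x_D = 101/6 − (1/6)(13.5 − (1/6)x_D), which gives (35/36)x_D = 175/12 ⇒ x_D = 15.
Then x_C = 13.5 − (1/6)·15 = 11.
P_D = 105 − 3·15 − 11 = 49.
Profit = (49 − 4)·15 = 675.

675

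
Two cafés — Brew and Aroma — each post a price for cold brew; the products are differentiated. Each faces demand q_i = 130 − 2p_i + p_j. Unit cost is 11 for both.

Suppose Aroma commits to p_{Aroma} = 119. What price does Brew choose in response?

67.75

Brew's profit: π = (p_{Brew} − 11)(130 − 2p_{Brew} + p_{Aroma}).
∂π/∂p_{Brew} = 152 − 4p_{Brew} + p_{Aroma} = 0 ⇒ p_{Brew} = 38 + 0.25p_{Aroma}.
At p_{Aroma} = 119: p_{Brew} = 38 + 0.25·119 = 67.75.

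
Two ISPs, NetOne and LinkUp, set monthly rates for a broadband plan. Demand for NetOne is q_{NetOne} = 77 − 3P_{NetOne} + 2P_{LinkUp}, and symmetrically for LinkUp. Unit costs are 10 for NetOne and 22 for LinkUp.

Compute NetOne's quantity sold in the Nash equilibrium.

57

NetOne's profit: π = (P_{NetOne} − 10)(77 − 3P_{NetOne} + 2P_{LinkUp}).
∂π/∂P_{NetOne} = 107 − 6P_{NetOne} + 2P_{LinkUp} = 0 ⇒ P_{NetOne} = 107/6 + (1/3)P_{LinkUp}.
Similarly P_{LinkUp} = 143/6 + (1/3)P_{NetOne}.
Solving the two reaction functions simultaneously: (1 − (1/3)(1/3))P_{NetOne} = 107/6 + (1/3)·(143/6), so (8/9)P_{NetOne} = 232/9 and P_{NetOne} = 29.
Then P_{LinkUp} = 143/6 + (1/3)·29 = 33.5.
q_{NetOne} = 77 − 3·29 + 2·33.5 = 57.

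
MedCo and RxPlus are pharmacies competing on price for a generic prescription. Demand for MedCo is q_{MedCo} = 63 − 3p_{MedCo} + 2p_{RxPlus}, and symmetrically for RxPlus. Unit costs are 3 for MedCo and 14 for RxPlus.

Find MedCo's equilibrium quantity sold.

MedCo's profit: π = (p_{MedCo} − 3)(63 − 3p_{MedCo} + 2p_{RxPlus}).
∂π/∂p_{MedCo} = 72 − 6p_{MedCo} + 2p_{RxPlus} = 0 ⇒ p_{MedCo} = 12 + (1/3)p_{RxPlus}.
Similarly p_{RxPlus} = 17.5 + (1/3)p_{MedCo}.
Substituting the second reaction function into the first: p_{MedCo} = 12 + (1/3)(17.5 + (1/3)p_{MedCo}), which gives (8/9)p_{MedCo} = 107/6 ⇒ p_{MedCo} = 20.0625.
Then p_{RxPlus} = 17.5 + (1/3)·20.0625 = 24.1875.
q_{MedCo} = 63 − 3·20.0625 + 2·24.1875 = 51.1875.

51.1875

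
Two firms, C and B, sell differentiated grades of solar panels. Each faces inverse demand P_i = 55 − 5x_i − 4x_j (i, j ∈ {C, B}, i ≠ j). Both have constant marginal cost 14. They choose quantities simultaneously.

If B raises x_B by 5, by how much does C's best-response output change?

Firm C's profit: π = x_C(55 − 5x_C − 4x_B) − 14x_C.
∂π/∂x_C = 41 − 10x_C − 4x_B = 0 ⇒ x_C = 4.1 − 0.4x_B.
The reaction-function slope is −0.4, so a 5-unit rise in x_B moves x_C by −0.4 × 5 = −2. C's best response falls — the actions are strategic substitutes.

-2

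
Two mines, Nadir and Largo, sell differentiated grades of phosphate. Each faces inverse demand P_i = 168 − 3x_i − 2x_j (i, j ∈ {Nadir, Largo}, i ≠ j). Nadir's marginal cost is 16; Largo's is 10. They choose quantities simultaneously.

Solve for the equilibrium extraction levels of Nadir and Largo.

18.625, 20.125

Mine Nadir's profit: π = x_{Nadir}(168 − 3x_{Nadir} − 2x_{Largo}) − 16x_{Nadir}.
∂π/∂x_{Nadir} = 152 − 6x_{Nadir} − 2x_{Largo} = 0 ⇒ x_{Nadir} = 76/3 − (1/3)x_{Largo}.
Similarly x_{Largo} = 79/3 − (1/3)x_{Nadir}.
Solving the two reaction functions simultaneously: (1 − (−1/3)(−1/3))x_{Nadir} = 76/3 − (1/3)·(79/3), so (8/9)x_{Nadir} = 149/9 and x_{Nadir} = 18.625.
Then x_{Largo} = 79/3 − (1/3)·18.625 = 20.125.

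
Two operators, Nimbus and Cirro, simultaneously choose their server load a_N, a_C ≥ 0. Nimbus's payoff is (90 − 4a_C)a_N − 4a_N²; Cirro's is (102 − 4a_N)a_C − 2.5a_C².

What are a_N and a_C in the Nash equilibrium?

1.75, 19

Expanding Nimbus's payoff: 90a_N − 4a_Ca_N − 4a_N².
∂π/∂a_N = 90 − 4a_C − 8a_N = 0, so a_N = 11.25 − 0.5a_C.
Likewise for Cirro: a_C = 20.4 − 0.8a_N.
Plugging a_C into Nimbus's best response: a_N = 11.25 − 0.5(20.4 − 0.8a_N) ⇒ 0.6a_N = 1.05, so a_N = 1.75.
Then a_C = 20.4 − 0.8·1.75 = 19.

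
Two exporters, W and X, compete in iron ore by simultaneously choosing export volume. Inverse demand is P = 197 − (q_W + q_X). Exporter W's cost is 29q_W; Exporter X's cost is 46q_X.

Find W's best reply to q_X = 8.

80

Exporter W's profit: π = q_W(197 − (q_W + q_X)) − 29q_W.
∂π/∂q_W = 168 − 2q_W − q_X = 0, so q_W = 84 − 0.5q_X.
At q_X = 8: q_W = 84 − 0.5·8 = 80.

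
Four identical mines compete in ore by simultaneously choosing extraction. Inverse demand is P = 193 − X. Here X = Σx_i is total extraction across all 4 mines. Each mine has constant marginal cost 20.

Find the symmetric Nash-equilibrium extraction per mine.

34.6

A representative mine's profit is π_i = x_i(193 − X) − 20x_i, with X = x_i + Σ_{j≠i} x_j.
First-order condition: 173 − 2x_i − Σ_{j≠i} x_j = 0.
In a symmetric equilibrium every mine chooses the same x, so Σ_{j≠i} x_j = 3x. The condition becomes 173 − 5x = 0, giving x = 173/5 = 34.6.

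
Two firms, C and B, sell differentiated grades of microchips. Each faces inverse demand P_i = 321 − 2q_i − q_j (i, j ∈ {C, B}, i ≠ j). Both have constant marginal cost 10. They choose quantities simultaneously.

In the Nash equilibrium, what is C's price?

Firm C's profit: π = q_C(321 − 2q_C − q_B) − 10q_C.
∂π/∂q_C = 311 − 4q_C − q_B = 0 ⇒ q_C = 77.75 − 0.25q_B.
Setting q_C = q_B in the reaction function: q_C = 77.75 − 0.25q_C, so q_C = 77.75 / 1.25 = 62.2.
P_C = 321 − 2·62.2 − 62.2 = 134.4.

134.4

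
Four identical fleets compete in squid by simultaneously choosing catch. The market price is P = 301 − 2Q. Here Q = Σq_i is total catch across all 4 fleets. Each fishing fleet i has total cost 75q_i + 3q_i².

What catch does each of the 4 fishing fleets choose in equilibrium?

A representative fishing fleet's profit is π_i = q_i(301 − 2Q) − 75q_i − 3q_i², with Q = q_i + Σ_{j≠i} q_j.
First-order condition: 226 − 10q_i − 2Σ_{j≠i} q_j = 0.
Imposing symmetry (q_j = q for all j) turns Σ_{j≠i} q_j into 3q, so 226 = 16q and q = 14.125.

14.125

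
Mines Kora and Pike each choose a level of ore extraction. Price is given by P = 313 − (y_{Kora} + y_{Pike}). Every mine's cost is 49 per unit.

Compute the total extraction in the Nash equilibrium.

Mine Kora's profit: π = y_{Kora}(313 − (y_{Kora} + y_{Pike})) − 49y_{Kora}.
∂π/∂y_{Kora} = 264 − 2y_{Kora} − y_{Pike} = 0, so y_{Kora} = 132 − 0.5y_{Pike}.
Setting y_{Kora} = y_{Pike} in the reaction function: y_{Kora} = 132 − 0.5y_{Kora}, so y_{Kora} = 132 / 1.5 = 88.
Total extraction: 88 + 88 = 176.

176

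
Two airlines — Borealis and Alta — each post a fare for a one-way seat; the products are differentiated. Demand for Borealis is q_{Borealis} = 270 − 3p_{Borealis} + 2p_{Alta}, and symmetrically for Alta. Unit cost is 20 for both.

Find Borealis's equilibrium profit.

11718.75

Borealis's profit: π = (p_{Borealis} − 20)(270 − 3p_{Borealis} + 2p_{Alta}).
∂π/∂p_{Borealis} = 330 − 6p_{Borealis} + 2p_{Alta} = 0 ⇒ p_{Borealis} = 55 + (1/3)p_{Alta}.
The game is symmetric, so in equilibrium p_{Alta} = p_{Borealis}: the reaction function gives (2/3)p_{Borealis} = 55, hence p_{Borealis} = 82.5.
q_{Borealis} = 270 − 3·82.5 + 2·82.5 = 187.5.
Profit = (82.5 − 20)·187.5 = 11718.75.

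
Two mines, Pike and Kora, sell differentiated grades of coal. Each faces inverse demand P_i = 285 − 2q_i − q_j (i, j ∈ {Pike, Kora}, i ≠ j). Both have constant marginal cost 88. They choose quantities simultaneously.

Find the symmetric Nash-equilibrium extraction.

39.4

Mine Pike's profit: π = q_{Pike}(285 − 2q_{Pike} − q_{Kora}) − 88q_{Pike}.
∂π/∂q_{Pike} = 197 − 4q_{Pike} − q_{Kora} = 0 ⇒ q_{Pike} = 49.25 − 0.25q_{Kora}.
Setting q_{Pike} = q_{Kora} in the reaction function: q_{Pike} = 49.25 − 0.25q_{Pike}, so q_{Pike} = 49.25 / 1.25 = 39.4.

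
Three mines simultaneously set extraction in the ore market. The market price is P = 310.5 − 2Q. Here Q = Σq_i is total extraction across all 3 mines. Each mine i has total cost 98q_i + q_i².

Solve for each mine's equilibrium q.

A representative mine's profit is π_i = q_i(310.5 − 2Q) − 98q_i − q_i², with Q = q_i + Σ_{j≠i} q_j.
First-order condition: 212.5 − 6q_i − 2Σ_{j≠i} q_j = 0.
In a symmetric equilibrium every mine chooses the same q, so Σ_{j≠i} q_j = 2q. The condition becomes 212.5 − 10q = 0, giving q = 212.5/10 = 21.25.

21.25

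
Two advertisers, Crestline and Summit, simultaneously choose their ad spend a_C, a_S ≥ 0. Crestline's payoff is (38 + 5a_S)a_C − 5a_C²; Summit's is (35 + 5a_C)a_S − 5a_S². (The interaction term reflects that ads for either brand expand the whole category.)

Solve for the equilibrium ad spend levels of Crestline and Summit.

Expanding Crestline's payoff: 38a_C + 5a_Sa_C − 5a_C².
∂π/∂a_C = 38 + 5a_S − 10a_C = 0, so a_C = 3.8 + 0.5a_S.
Likewise for Summit: a_S = 3.5 + 0.5a_C.
Solving the two reaction functions simultaneously: (1 − (0.5)(0.5))a_C = 3.8 + 0.5·3.5, so 0.75a_C = 5.55 and a_C = 7.4.
Then a_S = 3.5 + 0.5·7.4 = 7.2.

7.4, 7.2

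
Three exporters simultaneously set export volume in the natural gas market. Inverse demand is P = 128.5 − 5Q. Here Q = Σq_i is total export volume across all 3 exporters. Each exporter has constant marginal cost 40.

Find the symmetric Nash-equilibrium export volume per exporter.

4.425

A representative exporter's profit is π_i = q_i(128.5 − 5Q) − 40q_i, with Q = q_i + Σ_{j≠i} q_j.
First-order condition: 88.5 − 10q_i − 5Σ_{j≠i} q_j = 0.
With identical exporters, set every q_j = q: then 88.5 − 10q − 10q = 0, i.e. q = 88.5/20 = 4.425.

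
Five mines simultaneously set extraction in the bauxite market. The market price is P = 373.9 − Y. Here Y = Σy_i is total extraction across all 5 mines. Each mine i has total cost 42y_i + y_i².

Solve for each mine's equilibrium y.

41.4875

A representative mine's profit is π_i = y_i(373.9 − Y) − 42y_i − y_i², with Y = y_i + Σ_{j≠i} y_j.
First-order condition: 331.9 − 4y_i − Σ_{j≠i} y_j = 0.
In a symmetric equilibrium every mine chooses the same y, so Σ_{j≠i} y_j = 4y. The condition becomes 331.9 − 8y = 0, giving y = 331.9/8 = 41.4875.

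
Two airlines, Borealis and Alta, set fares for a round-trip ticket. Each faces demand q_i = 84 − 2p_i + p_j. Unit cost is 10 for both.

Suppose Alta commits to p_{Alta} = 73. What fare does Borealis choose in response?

Borealis's profit: π = (p_{Borealis} − 10)(84 − 2p_{Borealis} + p_{Alta}).
∂π/∂p_{Borealis} = 104 − 4p_{Borealis} + p_{Alta} = 0 ⇒ p_{Borealis} = 26 + 0.25p_{Alta}.
At p_{Alta} = 73: p_{Borealis} = 26 + 0.25·73 = 44.25.

44.25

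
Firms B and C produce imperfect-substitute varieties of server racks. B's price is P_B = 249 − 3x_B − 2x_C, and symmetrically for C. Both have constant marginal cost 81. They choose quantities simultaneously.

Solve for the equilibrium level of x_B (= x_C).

21

Firm B's profit: π = x_B(249 − 3x_B − 2x_C) − 81x_B.
∂π/∂x_B = 168 − 6x_B − 2x_C = 0 ⇒ x_B = 28 − (1/3)x_C.
Setting x_B = x_C in the reaction function: x_B = 28 − (1/3)x_B, so x_B = 28 / (4/3) = 21.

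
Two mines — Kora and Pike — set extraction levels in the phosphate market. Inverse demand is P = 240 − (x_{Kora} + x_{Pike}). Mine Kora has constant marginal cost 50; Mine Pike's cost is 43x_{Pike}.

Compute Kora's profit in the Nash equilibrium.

Mine Kora's profit: π = x_{Kora}(240 − (x_{Kora} + x_{Pike})) − 50x_{Kora}.
∂π/∂x_{Kora} = 190 − 2x_{Kora} − x_{Pike} = 0, so x_{Kora} = 95 − 0.5x_{Pike}.
By the same steps for Pike: x_{Pike} = 98.5 − 0.5x_{Kora}.
Substituting the second reaction function into the first: x_{Kora} = 95 − 0.5(98.5 − 0.5x_{Kora}), which gives 0.75x_{Kora} = 45.75 ⇒ x_{Kora} = 61.
Then x_{Pike} = 98.5 − 0.5·61 = 68.
Price P = 240 − 129 = 111.
Kora's profit: (111 − 50)·61 = 3721.

3721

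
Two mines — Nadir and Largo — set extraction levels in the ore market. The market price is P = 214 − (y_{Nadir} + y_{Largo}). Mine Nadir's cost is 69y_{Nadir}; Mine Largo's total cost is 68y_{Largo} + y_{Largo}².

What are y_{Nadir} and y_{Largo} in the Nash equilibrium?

Mine Nadir's profit: π = y_{Nadir}(214 − (y_{Nadir} + y_{Largo})) − 69y_{Nadir}.
∂π/∂y_{Nadir} = 145 − 2y_{Nadir} − y_{Largo} = 0, so y_{Nadir} = 72.5 − 0.5y_{Largo}.
For Largo: ∂π/∂y_{Largo} = 146 − 4y_{Largo} − y_{Nadir} = 0 ⇒ y_{Largo} = 36.5 − 0.25y_{Nadir}.
Substituting the second reaction function into the first: y_{Nadir} = 72.5 − 0.5(36.5 − 0.25y_{Nadir}), which gives 0.875y_{Nadir} = 54.25 ⇒ y_{Nadir} = 62.
Then y_{Largo} = 36.5 − 0.25·62 = 21.

62, 21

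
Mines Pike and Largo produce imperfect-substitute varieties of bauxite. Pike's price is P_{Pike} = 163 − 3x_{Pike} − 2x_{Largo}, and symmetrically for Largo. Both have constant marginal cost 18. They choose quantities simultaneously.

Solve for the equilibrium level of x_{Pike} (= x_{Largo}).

18.125

Mine Pike's profit: π = x_{Pike}(163 − 3x_{Pike} − 2x_{Largo}) − 18x_{Pike}.
∂π/∂x_{Pike} = 145 − 6x_{Pike} − 2x_{Largo} = 0 ⇒ x_{Pike} = 145/6 − (1/3)x_{Largo}.
Setting x_{Pike} = x_{Largo} in the reaction function: x_{Pike} = 145/6 − (1/3)x_{Pike}, so x_{Pike} = (145/6) / (4/3) = 18.125.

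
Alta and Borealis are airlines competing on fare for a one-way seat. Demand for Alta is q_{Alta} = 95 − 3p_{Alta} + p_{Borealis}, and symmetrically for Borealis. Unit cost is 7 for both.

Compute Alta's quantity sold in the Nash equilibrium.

Alta's profit: π = (p_{Alta} − 7)(95 − 3p_{Alta} + p_{Borealis}).
∂π/∂p_{Alta} = 116 − 6p_{Alta} + p_{Borealis} = 0 ⇒ p_{Alta} = 58/3 + (1/6)p_{Borealis}.
Setting p_{Alta} = p_{Borealis} in the reaction function: p_{Alta} = 58/3 + (1/6)p_{Alta}, so p_{Alta} = (58/3) / (5/6) = 23.2.
q_{Alta} = 95 − 3·23.2 + 23.2 = 48.6.

48.6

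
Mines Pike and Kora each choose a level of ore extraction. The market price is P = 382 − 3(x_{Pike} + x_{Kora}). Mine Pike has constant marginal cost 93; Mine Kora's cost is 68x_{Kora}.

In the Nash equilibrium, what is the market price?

Mine Pike's profit: π = x_{Pike}(382 − 3(x_{Pike} + x_{Kora})) − 93x_{Pike}.
∂π/∂x_{Pike} = 289 − 6x_{Pike} − 3x_{Kora} = 0, so x_{Pike} = 289/6 − 0.5x_{Kora}.
By the same steps for Kora: x_{Kora} = 157/3 − 0.5x_{Pike}.
Solving the two reaction functions simultaneously: (1 − (−0.5)(−0.5))x_{Pike} = 289/6 − 0.5·(157/3), so 0.75x_{Pike} = 22 and x_{Pike} = 88/3.
Then x_{Kora} = 157/3 − 0.5·(88/3) = 113/3.
Equilibrium price: P = 382 − 3·67 = 181.

181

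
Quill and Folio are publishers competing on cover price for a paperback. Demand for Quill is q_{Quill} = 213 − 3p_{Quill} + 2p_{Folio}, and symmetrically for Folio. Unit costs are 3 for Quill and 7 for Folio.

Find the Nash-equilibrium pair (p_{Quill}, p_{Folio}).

56.25, 57.75

Quill's profit: π = (p_{Quill} − 3)(213 − 3p_{Quill} + 2p_{Folio}).
∂π/∂p_{Quill} = 222 − 6p_{Quill} + 2p_{Folio} = 0 ⇒ p_{Quill} = 37 + (1/3)p_{Folio}.
Similarly p_{Folio} = 39 + (1/3)p_{Quill}.
Substituting the second reaction function into the first: p_{Quill} = 37 + (1/3)(39 + (1/3)p_{Quill}), which gives (8/9)p_{Quill} = 50 ⇒ p_{Quill} = 56.25.
Then p_{Folio} = 39 + (1/3)·56.25 = 57.75.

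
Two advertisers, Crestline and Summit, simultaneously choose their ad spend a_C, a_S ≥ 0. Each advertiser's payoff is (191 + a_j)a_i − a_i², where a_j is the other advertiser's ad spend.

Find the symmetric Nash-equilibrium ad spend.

191

Crestline's payoff is (191 + a_S)a_C − a_C².
∂π/∂a_C = 191 + a_S − 2a_C = 0, so a_C = 95.5 + 0.5a_S.
By symmetry a_S = a_C; substituting into the reaction function, 0.5a_C = 95.5 and a_C = 191.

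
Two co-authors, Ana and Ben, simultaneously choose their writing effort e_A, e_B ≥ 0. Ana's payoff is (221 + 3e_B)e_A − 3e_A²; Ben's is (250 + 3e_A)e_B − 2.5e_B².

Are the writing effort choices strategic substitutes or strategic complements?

Expanding Ana's payoff: 221e_A + 3e_Be_A − 3e_A².
∂π/∂e_A = 221 + 3e_B − 6e_A = 0, so e_A = 221/6 + 0.5e_B.
The best-response slope de_A/de_B = 0.5 > 0: the reaction function is upward-sloping, so the choices are strategic complements.

strategic complements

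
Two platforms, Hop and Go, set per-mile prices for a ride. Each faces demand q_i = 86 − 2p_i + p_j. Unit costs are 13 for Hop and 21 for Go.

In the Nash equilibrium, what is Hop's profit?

Hop's profit: π = (p_{Hop} − 13)(86 − 2p_{Hop} + p_{Go}).
∂π/∂p_{Hop} = 112 − 4p_{Hop} + p_{Go} = 0 ⇒ p_{Hop} = 28 + 0.25p_{Go}.
Similarly p_{Go} = 32 + 0.25p_{Hop}.
Solving the two reaction functions simultaneously: (1 − (0.25)(0.25))p_{Hop} = 28 + 0.25·32, so 0.9375p_{Hop} = 36 and p_{Hop} = 38.4.
Then p_{Go} = 32 + 0.25·38.4 = 41.6.
q_{Hop} = 86 − 2·38.4 + 41.6 = 50.8.
Profit = (38.4 − 13)·50.8 = 1290.32.

1290.32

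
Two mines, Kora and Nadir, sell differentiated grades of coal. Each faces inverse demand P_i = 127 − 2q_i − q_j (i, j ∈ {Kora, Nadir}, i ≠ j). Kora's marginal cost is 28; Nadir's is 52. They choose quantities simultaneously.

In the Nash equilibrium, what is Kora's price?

70.8

Mine Kora's profit: π = q_{Kora}(127 − 2q_{Kora} − q_{Nadir}) − 28q_{Kora}.
∂π/∂q_{Kora} = 99 − 4q_{Kora} − q_{Nadir} = 0 ⇒ q_{Kora} = 24.75 − 0.25q_{Nadir}.
Similarly q_{Nadir} = 18.75 − 0.25q_{Kora}.
Substituting the second reaction function into the first: q_{Kora} = 24.75 − 0.25(18.75 − 0.25q_{Kora}), which gives 0.9375q_{Kora} = 20.0625 ⇒ q_{Kora} = 21.4.
Then q_{Nadir} = 18.75 − 0.25·21.4 = 13.4.
P_{Kora} = 127 − 2·21.4 − 13.4 = 70.8.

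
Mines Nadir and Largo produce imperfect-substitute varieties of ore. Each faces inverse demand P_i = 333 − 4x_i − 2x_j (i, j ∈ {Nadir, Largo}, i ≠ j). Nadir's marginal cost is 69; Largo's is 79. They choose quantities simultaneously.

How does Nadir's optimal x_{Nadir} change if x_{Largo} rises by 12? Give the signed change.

-3

Mine Nadir's profit: π = x_{Nadir}(333 − 4x_{Nadir} − 2x_{Largo}) − 69x_{Nadir}.
∂π/∂x_{Nadir} = 264 − 8x_{Nadir} − 2x_{Largo} = 0 ⇒ x_{Nadir} = 33 − 0.25x_{Largo}.
The reaction-function slope is −0.25, so a 12-unit rise in x_{Largo} moves x_{Nadir} by −0.25 × 12 = −3. Nadir's best response falls — the actions are strategic substitutes.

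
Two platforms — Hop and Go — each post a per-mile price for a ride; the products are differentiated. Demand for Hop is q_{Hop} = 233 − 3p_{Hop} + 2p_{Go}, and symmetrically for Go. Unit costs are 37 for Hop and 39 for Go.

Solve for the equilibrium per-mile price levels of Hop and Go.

Hop's profit: π = (p_{Hop} − 37)(233 − 3p_{Hop} + 2p_{Go}).
∂π/∂p_{Hop} = 344 − 6p_{Hop} + 2p_{Go} = 0 ⇒ p_{Hop} = 172/3 + (1/3)p_{Go}.
Similarly p_{Go} = 175/3 + (1/3)p_{Hop}.
Solving the two reaction functions simultaneously: (1 − (1/3)(1/3))p_{Hop} = 172/3 + (1/3)·(175/3), so (8/9)p_{Hop} = 691/9 and p_{Hop} = 86.375.
Then p_{Go} = 175/3 + (1/3)·86.375 = 87.125.

86.375, 87.125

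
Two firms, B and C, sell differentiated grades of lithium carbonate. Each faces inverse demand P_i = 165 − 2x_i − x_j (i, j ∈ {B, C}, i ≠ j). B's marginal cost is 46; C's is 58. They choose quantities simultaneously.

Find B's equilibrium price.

Firm B's profit: π = x_B(165 − 2x_B − x_C) − 46x_B.
∂π/∂x_B = 119 − 4x_B − x_C = 0 ⇒ x_B = 29.75 − 0.25x_C.
Similarly x_C = 26.75 − 0.25x_B.
Substituting the second reaction function into the first: x_B = 29.75 − 0.25(26.75 − 0.25x_B), which gives 0.9375x_B = 23.0625 ⇒ x_B = 24.6.
Then x_C = 26.75 − 0.25·24.6 = 20.6.
P_B = 165 − 2·24.6 − 20.6 = 95.2.

95.2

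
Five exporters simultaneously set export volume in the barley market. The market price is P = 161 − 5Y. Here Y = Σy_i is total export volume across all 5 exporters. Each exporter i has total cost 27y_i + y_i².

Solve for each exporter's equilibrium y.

A representative exporter's profit is π_i = y_i(161 − 5Y) − 27y_i − y_i², with Y = y_i + Σ_{j≠i} y_j.
First-order condition: 134 − 12y_i − 5Σ_{j≠i} y_j = 0.
Imposing symmetry (y_j = y for all j) turns Σ_{j≠i} y_j into 4y, so 134 = 32y and y = 4.1875.

4.1875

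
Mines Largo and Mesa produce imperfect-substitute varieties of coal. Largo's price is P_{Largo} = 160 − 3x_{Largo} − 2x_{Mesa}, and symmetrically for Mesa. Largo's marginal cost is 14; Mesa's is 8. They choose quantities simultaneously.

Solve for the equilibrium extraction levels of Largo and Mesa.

Mine Largo's profit: π = x_{Largo}(160 − 3x_{Largo} − 2x_{Mesa}) − 14x_{Largo}.
∂π/∂x_{Largo} = 146 − 6x_{Largo} − 2x_{Mesa} = 0 ⇒ x_{Largo} = 73/3 − (1/3)x_{Mesa}.
Similarly x_{Mesa} = 76/3 − (1/3)x_{Largo}.
Plugging x_{Mesa} into Largo's best response: x_{Largo} = 73/3 − (1/3)(76/3 − (1/3)x_{Largo}) ⇒ (8/9)x_{Largo} = 143/9, so x_{Largo} = 17.875.
Then x_{Mesa} = 76/3 − (1/3)·17.875 = 19.375.

17.875, 19.375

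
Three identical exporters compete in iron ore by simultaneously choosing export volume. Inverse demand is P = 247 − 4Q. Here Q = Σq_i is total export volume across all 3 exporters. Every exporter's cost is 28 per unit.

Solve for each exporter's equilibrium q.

A representative exporter's profit is π_i = q_i(247 − 4Q) − 28q_i, with Q = q_i + Σ_{j≠i} q_j.
First-order condition: 219 − 8q_i − 4Σ_{j≠i} q_j = 0.
With identical exporters, set every q_j = q: then 219 − 8q − 8q = 0, i.e. q = 219/16 = 13.6875.

13.6875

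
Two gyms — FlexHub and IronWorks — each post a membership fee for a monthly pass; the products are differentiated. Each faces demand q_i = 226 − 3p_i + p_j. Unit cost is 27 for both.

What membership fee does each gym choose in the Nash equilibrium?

FlexHub's profit: π = (p_{FlexHub} − 27)(226 − 3p_{FlexHub} + p_{IronWorks}).
∂π/∂p_{FlexHub} = 307 − 6p_{FlexHub} + p_{IronWorks} = 0 ⇒ p_{FlexHub} = 307/6 + (1/6)p_{IronWorks}.
Setting p_{FlexHub} = p_{IronWorks} in the reaction function: p_{FlexHub} = 307/6 + (1/6)p_{FlexHub}, so p_{FlexHub} = (307/6) / (5/6) = 61.4.

61.4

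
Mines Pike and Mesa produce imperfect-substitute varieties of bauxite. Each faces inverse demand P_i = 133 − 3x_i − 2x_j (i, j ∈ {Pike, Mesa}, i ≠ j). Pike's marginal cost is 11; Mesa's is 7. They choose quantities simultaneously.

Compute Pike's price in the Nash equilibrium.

56

Mine Pike's profit: π = x_{Pike}(133 − 3x_{Pike} − 2x_{Mesa}) − 11x_{Pike}.
∂π/∂x_{Pike} = 122 − 6x_{Pike} − 2x_{Mesa} = 0 ⇒ x_{Pike} = 61/3 − (1/3)x_{Mesa}.
Similarly x_{Mesa} = 21 − (1/3)x_{Pike}.
Substituting the second reaction function into the first: x_{Pike} = 61/3 − (1/3)(21 − (1/3)x_{Pike}), which gives (8/9)x_{Pike} = 40/3 ⇒ x_{Pike} = 15.
Then x_{Mesa} = 21 − (1/3)·15 = 16.
P_{Pike} = 133 − 3·15 − 2·16 = 56.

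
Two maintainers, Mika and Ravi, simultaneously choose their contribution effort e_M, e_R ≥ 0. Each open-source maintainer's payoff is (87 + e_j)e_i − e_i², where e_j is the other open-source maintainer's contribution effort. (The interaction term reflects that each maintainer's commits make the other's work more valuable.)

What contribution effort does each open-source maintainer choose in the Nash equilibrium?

Mika's payoff is (87 + e_R)e_M − e_M².
∂π/∂e_M = 87 + e_R − 2e_M = 0, so e_M = 43.5 + 0.5e_R.
Setting e_M = e_R in the reaction function: e_M = 43.5 + 0.5e_M, so e_M = 43.5 / 0.5 = 87.

87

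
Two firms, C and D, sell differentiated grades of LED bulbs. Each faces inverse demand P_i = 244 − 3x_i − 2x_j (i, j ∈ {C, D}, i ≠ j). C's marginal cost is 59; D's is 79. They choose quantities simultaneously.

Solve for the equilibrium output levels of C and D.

Firm C's profit: π = x_C(244 − 3x_C − 2x_D) − 59x_C.
∂π/∂x_C = 185 − 6x_C − 2x_D = 0 ⇒ x_C = 185/6 − (1/3)x_D.
Similarly x_D = 27.5 − (1/3)x_C.
Plugging x_D into C's best response: x_C = 185/6 − (1/3)(27.5 − (1/3)x_C) ⇒ (8/9)x_C = 65/3, so x_C = 24.375.
Then x_D = 27.5 − (1/3)·24.375 = 19.375.

24.375, 19.375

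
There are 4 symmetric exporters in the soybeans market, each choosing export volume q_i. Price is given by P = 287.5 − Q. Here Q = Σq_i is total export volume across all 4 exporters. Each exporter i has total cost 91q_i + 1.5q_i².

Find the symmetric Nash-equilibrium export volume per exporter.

A representative exporter's profit is π_i = q_i(287.5 − Q) − 91q_i − 1.5q_i², with Q = q_i + Σ_{j≠i} q_j.
First-order condition: 196.5 − 5q_i − Σ_{j≠i} q_j = 0.
With identical exporters, set every q_j = q: then 196.5 − 5q − 3q = 0, i.e. q = 196.5/8 = 24.5625.

24.5625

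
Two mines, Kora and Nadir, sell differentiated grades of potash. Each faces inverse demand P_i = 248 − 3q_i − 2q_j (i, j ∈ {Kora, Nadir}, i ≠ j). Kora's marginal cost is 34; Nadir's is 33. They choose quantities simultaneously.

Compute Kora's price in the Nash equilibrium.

114.0625

Mine Kora's profit: π = q_{Kora}(248 − 3q_{Kora} − 2q_{Nadir}) − 34q_{Kora}.
∂π/∂q_{Kora} = 214 − 6q_{Kora} − 2q_{Nadir} = 0 ⇒ q_{Kora} = 107/3 − (1/3)q_{Nadir}.
Similarly q_{Nadir} = 215/6 − (1/3)q_{Kora}.
Plugging q_{Nadir} into Kora's best response: q_{Kora} = 107/3 − (1/3)(215/6 − (1/3)q_{Kora}) ⇒ (8/9)q_{Kora} = 427/18, so q_{Kora} = 26.6875.
Then q_{Nadir} = 215/6 − (1/3)·26.6875 = 26.9375.
P_{Kora} = 248 − 3·26.6875 − 2·26.9375 = 114.0625.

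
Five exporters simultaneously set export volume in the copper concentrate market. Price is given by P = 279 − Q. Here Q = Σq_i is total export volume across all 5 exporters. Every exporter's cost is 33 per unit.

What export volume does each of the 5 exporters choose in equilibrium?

41

A representative exporter's profit is π_i = q_i(279 − Q) − 33q_i, with Q = q_i + Σ_{j≠i} q_j.
First-order condition: 246 − 2q_i − Σ_{j≠i} q_j = 0.
In a symmetric equilibrium every exporter chooses the same q, so Σ_{j≠i} q_j = 4q. The condition becomes 246 − 6q = 0, giving q = 246/6 = 41.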